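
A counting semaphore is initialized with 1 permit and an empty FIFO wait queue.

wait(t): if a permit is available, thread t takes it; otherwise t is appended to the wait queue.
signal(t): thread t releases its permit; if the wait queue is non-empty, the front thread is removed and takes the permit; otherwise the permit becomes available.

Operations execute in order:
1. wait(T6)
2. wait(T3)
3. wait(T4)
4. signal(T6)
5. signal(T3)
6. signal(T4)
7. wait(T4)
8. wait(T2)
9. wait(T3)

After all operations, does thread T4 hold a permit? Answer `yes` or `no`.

Step 1: wait(T6) -> count=0 queue=[] holders={T6}
Step 2: wait(T3) -> count=0 queue=[T3] holders={T6}
Step 3: wait(T4) -> count=0 queue=[T3,T4] holders={T6}
Step 4: signal(T6) -> count=0 queue=[T4] holders={T3}
Step 5: signal(T3) -> count=0 queue=[] holders={T4}
Step 6: signal(T4) -> count=1 queue=[] holders={none}
Step 7: wait(T4) -> count=0 queue=[] holders={T4}
Step 8: wait(T2) -> count=0 queue=[T2] holders={T4}
Step 9: wait(T3) -> count=0 queue=[T2,T3] holders={T4}
Final holders: {T4} -> T4 in holders

Answer: yes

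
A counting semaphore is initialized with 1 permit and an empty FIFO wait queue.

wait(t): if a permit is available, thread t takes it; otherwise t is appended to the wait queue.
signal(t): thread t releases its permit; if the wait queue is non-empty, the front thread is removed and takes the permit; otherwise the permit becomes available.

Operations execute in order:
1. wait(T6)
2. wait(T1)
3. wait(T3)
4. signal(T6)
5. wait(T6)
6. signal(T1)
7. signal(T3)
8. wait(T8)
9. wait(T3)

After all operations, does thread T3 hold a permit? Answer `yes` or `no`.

Answer: no

Derivation:
Step 1: wait(T6) -> count=0 queue=[] holders={T6}
Step 2: wait(T1) -> count=0 queue=[T1] holders={T6}
Step 3: wait(T3) -> count=0 queue=[T1,T3] holders={T6}
Step 4: signal(T6) -> count=0 queue=[T3] holders={T1}
Step 5: wait(T6) -> count=0 queue=[T3,T6] holders={T1}
Step 6: signal(T1) -> count=0 queue=[T6] holders={T3}
Step 7: signal(T3) -> count=0 queue=[] holders={T6}
Step 8: wait(T8) -> count=0 queue=[T8] holders={T6}
Step 9: wait(T3) -> count=0 queue=[T8,T3] holders={T6}
Final holders: {T6} -> T3 not in holders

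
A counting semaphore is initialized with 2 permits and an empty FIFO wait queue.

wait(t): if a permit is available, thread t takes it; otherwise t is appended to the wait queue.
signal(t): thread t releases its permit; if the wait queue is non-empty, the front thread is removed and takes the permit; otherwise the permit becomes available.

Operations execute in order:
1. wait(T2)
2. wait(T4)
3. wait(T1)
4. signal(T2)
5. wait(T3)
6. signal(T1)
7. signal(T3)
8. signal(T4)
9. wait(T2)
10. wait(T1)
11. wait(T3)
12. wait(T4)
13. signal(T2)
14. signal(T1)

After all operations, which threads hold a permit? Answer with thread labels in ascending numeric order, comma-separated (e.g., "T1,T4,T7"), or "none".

Answer: T3,T4

Derivation:
Step 1: wait(T2) -> count=1 queue=[] holders={T2}
Step 2: wait(T4) -> count=0 queue=[] holders={T2,T4}
Step 3: wait(T1) -> count=0 queue=[T1] holders={T2,T4}
Step 4: signal(T2) -> count=0 queue=[] holders={T1,T4}
Step 5: wait(T3) -> count=0 queue=[T3] holders={T1,T4}
Step 6: signal(T1) -> count=0 queue=[] holders={T3,T4}
Step 7: signal(T3) -> count=1 queue=[] holders={T4}
Step 8: signal(T4) -> count=2 queue=[] holders={none}
Step 9: wait(T2) -> count=1 queue=[] holders={T2}
Step 10: wait(T1) -> count=0 queue=[] holders={T1,T2}
Step 11: wait(T3) -> count=0 queue=[T3] holders={T1,T2}
Step 12: wait(T4) -> count=0 queue=[T3,T4] holders={T1,T2}
Step 13: signal(T2) -> count=0 queue=[T4] holders={T1,T3}
Step 14: signal(T1) -> count=0 queue=[] holders={T3,T4}
Final holders: T3,T4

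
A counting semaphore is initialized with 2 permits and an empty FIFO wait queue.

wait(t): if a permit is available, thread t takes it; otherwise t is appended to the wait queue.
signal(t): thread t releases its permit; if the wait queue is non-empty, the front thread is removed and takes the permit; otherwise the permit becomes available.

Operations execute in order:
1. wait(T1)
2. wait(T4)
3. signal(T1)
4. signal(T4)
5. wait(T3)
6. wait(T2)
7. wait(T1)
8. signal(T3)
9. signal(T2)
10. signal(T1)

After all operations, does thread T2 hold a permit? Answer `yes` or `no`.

Answer: no

Derivation:
Step 1: wait(T1) -> count=1 queue=[] holders={T1}
Step 2: wait(T4) -> count=0 queue=[] holders={T1,T4}
Step 3: signal(T1) -> count=1 queue=[] holders={T4}
Step 4: signal(T4) -> count=2 queue=[] holders={none}
Step 5: wait(T3) -> count=1 queue=[] holders={T3}
Step 6: wait(T2) -> count=0 queue=[] holders={T2,T3}
Step 7: wait(T1) -> count=0 queue=[T1] holders={T2,T3}
Step 8: signal(T3) -> count=0 queue=[] holders={T1,T2}
Step 9: signal(T2) -> count=1 queue=[] holders={T1}
Step 10: signal(T1) -> count=2 queue=[] holders={none}
Final holders: {none} -> T2 not in holders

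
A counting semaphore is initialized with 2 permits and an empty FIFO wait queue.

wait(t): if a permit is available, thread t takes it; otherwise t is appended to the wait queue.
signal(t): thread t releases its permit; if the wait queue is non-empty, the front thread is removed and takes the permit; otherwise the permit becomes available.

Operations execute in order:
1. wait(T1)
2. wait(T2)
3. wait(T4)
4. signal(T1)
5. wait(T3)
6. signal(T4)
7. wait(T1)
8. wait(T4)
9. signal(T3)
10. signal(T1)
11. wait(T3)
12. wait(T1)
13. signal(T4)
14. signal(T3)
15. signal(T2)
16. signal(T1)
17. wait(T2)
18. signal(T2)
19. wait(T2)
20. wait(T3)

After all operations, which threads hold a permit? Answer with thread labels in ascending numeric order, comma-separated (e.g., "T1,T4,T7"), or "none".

Step 1: wait(T1) -> count=1 queue=[] holders={T1}
Step 2: wait(T2) -> count=0 queue=[] holders={T1,T2}
Step 3: wait(T4) -> count=0 queue=[T4] holders={T1,T2}
Step 4: signal(T1) -> count=0 queue=[] holders={T2,T4}
Step 5: wait(T3) -> count=0 queue=[T3] holders={T2,T4}
Step 6: signal(T4) -> count=0 queue=[] holders={T2,T3}
Step 7: wait(T1) -> count=0 queue=[T1] holders={T2,T3}
Step 8: wait(T4) -> count=0 queue=[T1,T4] holders={T2,T3}
Step 9: signal(T3) -> count=0 queue=[T4] holders={T1,T2}
Step 10: signal(T1) -> count=0 queue=[] holders={T2,T4}
Step 11: wait(T3) -> count=0 queue=[T3] holders={T2,T4}
Step 12: wait(T1) -> count=0 queue=[T3,T1] holders={T2,T4}
Step 13: signal(T4) -> count=0 queue=[T1] holders={T2,T3}
Step 14: signal(T3) -> count=0 queue=[] holders={T1,T2}
Step 15: signal(T2) -> count=1 queue=[] holders={T1}
Step 16: signal(T1) -> count=2 queue=[] holders={none}
Step 17: wait(T2) -> count=1 queue=[] holders={T2}
Step 18: signal(T2) -> count=2 queue=[] holders={none}
Step 19: wait(T2) -> count=1 queue=[] holders={T2}
Step 20: wait(T3) -> count=0 queue=[] holders={T2,T3}
Final holders: T2,T3

Answer: T2,T3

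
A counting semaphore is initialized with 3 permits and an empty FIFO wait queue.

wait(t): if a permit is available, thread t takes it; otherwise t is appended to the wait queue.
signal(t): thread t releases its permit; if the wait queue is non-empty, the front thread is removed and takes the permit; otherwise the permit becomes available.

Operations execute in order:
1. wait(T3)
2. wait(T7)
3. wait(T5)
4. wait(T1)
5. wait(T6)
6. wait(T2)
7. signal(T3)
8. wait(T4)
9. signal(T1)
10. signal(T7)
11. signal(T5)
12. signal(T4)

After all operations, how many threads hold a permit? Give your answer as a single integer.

Answer: 2

Derivation:
Step 1: wait(T3) -> count=2 queue=[] holders={T3}
Step 2: wait(T7) -> count=1 queue=[] holders={T3,T7}
Step 3: wait(T5) -> count=0 queue=[] holders={T3,T5,T7}
Step 4: wait(T1) -> count=0 queue=[T1] holders={T3,T5,T7}
Step 5: wait(T6) -> count=0 queue=[T1,T6] holders={T3,T5,T7}
Step 6: wait(T2) -> count=0 queue=[T1,T6,T2] holders={T3,T5,T7}
Step 7: signal(T3) -> count=0 queue=[T6,T2] holders={T1,T5,T7}
Step 8: wait(T4) -> count=0 queue=[T6,T2,T4] holders={T1,T5,T7}
Step 9: signal(T1) -> count=0 queue=[T2,T4] holders={T5,T6,T7}
Step 10: signal(T7) -> count=0 queue=[T4] holders={T2,T5,T6}
Step 11: signal(T5) -> count=0 queue=[] holders={T2,T4,T6}
Step 12: signal(T4) -> count=1 queue=[] holders={T2,T6}
Final holders: {T2,T6} -> 2 thread(s)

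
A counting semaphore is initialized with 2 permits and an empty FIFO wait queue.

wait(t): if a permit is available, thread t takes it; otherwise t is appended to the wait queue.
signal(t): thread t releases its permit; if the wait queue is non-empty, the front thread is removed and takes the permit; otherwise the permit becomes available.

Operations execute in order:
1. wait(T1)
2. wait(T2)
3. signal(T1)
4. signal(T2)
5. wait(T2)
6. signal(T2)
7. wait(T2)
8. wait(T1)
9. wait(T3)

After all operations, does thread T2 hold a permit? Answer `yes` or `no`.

Answer: yes

Derivation:
Step 1: wait(T1) -> count=1 queue=[] holders={T1}
Step 2: wait(T2) -> count=0 queue=[] holders={T1,T2}
Step 3: signal(T1) -> count=1 queue=[] holders={T2}
Step 4: signal(T2) -> count=2 queue=[] holders={none}
Step 5: wait(T2) -> count=1 queue=[] holders={T2}
Step 6: signal(T2) -> count=2 queue=[] holders={none}
Step 7: wait(T2) -> count=1 queue=[] holders={T2}
Step 8: wait(T1) -> count=0 queue=[] holders={T1,T2}
Step 9: wait(T3) -> count=0 queue=[T3] holders={T1,T2}
Final holders: {T1,T2} -> T2 in holders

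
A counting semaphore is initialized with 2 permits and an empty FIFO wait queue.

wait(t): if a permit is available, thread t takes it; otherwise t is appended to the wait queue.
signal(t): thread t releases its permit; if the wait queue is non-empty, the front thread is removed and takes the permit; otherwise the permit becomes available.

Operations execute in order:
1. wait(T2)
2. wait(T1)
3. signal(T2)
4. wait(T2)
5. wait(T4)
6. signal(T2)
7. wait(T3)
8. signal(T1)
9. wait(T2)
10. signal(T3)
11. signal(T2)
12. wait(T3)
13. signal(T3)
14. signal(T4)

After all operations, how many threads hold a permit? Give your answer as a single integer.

Step 1: wait(T2) -> count=1 queue=[] holders={T2}
Step 2: wait(T1) -> count=0 queue=[] holders={T1,T2}
Step 3: signal(T2) -> count=1 queue=[] holders={T1}
Step 4: wait(T2) -> count=0 queue=[] holders={T1,T2}
Step 5: wait(T4) -> count=0 queue=[T4] holders={T1,T2}
Step 6: signal(T2) -> count=0 queue=[] holders={T1,T4}
Step 7: wait(T3) -> count=0 queue=[T3] holders={T1,T4}
Step 8: signal(T1) -> count=0 queue=[] holders={T3,T4}
Step 9: wait(T2) -> count=0 queue=[T2] holders={T3,T4}
Step 10: signal(T3) -> count=0 queue=[] holders={T2,T4}
Step 11: signal(T2) -> count=1 queue=[] holders={T4}
Step 12: wait(T3) -> count=0 queue=[] holders={T3,T4}
Step 13: signal(T3) -> count=1 queue=[] holders={T4}
Step 14: signal(T4) -> count=2 queue=[] holders={none}
Final holders: {none} -> 0 thread(s)

Answer: 0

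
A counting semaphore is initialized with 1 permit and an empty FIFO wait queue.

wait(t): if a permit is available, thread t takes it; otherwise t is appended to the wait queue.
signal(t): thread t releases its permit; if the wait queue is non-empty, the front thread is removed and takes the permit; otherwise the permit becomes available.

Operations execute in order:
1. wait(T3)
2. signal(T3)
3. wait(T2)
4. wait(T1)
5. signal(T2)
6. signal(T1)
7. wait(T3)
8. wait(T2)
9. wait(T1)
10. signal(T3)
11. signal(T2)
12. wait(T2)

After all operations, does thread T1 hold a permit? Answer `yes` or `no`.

Step 1: wait(T3) -> count=0 queue=[] holders={T3}
Step 2: signal(T3) -> count=1 queue=[] holders={none}
Step 3: wait(T2) -> count=0 queue=[] holders={T2}
Step 4: wait(T1) -> count=0 queue=[T1] holders={T2}
Step 5: signal(T2) -> count=0 queue=[] holders={T1}
Step 6: signal(T1) -> count=1 queue=[] holders={none}
Step 7: wait(T3) -> count=0 queue=[] holders={T3}
Step 8: wait(T2) -> count=0 queue=[T2] holders={T3}
Step 9: wait(T1) -> count=0 queue=[T2,T1] holders={T3}
Step 10: signal(T3) -> count=0 queue=[T1] holders={T2}
Step 11: signal(T2) -> count=0 queue=[] holders={T1}
Step 12: wait(T2) -> count=0 queue=[T2] holders={T1}
Final holders: {T1} -> T1 in holders

Answer: yes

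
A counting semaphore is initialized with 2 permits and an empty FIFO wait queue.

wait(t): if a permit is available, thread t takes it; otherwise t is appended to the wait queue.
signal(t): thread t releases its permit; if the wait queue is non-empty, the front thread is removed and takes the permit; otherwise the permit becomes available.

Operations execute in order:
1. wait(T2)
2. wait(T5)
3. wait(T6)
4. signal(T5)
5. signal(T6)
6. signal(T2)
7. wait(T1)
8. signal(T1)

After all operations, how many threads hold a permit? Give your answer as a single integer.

Step 1: wait(T2) -> count=1 queue=[] holders={T2}
Step 2: wait(T5) -> count=0 queue=[] holders={T2,T5}
Step 3: wait(T6) -> count=0 queue=[T6] holders={T2,T5}
Step 4: signal(T5) -> count=0 queue=[] holders={T2,T6}
Step 5: signal(T6) -> count=1 queue=[] holders={T2}
Step 6: signal(T2) -> count=2 queue=[] holders={none}
Step 7: wait(T1) -> count=1 queue=[] holders={T1}
Step 8: signal(T1) -> count=2 queue=[] holders={none}
Final holders: {none} -> 0 thread(s)

Answer: 0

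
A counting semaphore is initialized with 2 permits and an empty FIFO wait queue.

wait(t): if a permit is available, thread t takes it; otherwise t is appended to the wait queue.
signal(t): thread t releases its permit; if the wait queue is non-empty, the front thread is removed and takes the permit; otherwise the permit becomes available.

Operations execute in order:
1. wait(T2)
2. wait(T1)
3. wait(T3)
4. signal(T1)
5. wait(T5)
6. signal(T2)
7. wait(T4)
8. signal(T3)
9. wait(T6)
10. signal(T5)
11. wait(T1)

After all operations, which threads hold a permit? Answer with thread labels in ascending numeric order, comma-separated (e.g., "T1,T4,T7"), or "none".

Answer: T4,T6

Derivation:
Step 1: wait(T2) -> count=1 queue=[] holders={T2}
Step 2: wait(T1) -> count=0 queue=[] holders={T1,T2}
Step 3: wait(T3) -> count=0 queue=[T3] holders={T1,T2}
Step 4: signal(T1) -> count=0 queue=[] holders={T2,T3}
Step 5: wait(T5) -> count=0 queue=[T5] holders={T2,T3}
Step 6: signal(T2) -> count=0 queue=[] holders={T3,T5}
Step 7: wait(T4) -> count=0 queue=[T4] holders={T3,T5}
Step 8: signal(T3) -> count=0 queue=[] holders={T4,T5}
Step 9: wait(T6) -> count=0 queue=[T6] holders={T4,T5}
Step 10: signal(T5) -> count=0 queue=[] holders={T4,T6}
Step 11: wait(T1) -> count=0 queue=[T1] holders={T4,T6}
Final holders: T4,T6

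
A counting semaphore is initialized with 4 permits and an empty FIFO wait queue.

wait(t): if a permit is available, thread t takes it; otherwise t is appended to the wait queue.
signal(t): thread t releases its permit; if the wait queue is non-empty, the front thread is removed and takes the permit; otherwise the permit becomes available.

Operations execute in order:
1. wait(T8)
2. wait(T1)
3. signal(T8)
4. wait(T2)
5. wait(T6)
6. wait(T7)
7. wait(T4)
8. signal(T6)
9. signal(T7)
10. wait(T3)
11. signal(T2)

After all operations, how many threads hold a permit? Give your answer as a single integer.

Step 1: wait(T8) -> count=3 queue=[] holders={T8}
Step 2: wait(T1) -> count=2 queue=[] holders={T1,T8}
Step 3: signal(T8) -> count=3 queue=[] holders={T1}
Step 4: wait(T2) -> count=2 queue=[] holders={T1,T2}
Step 5: wait(T6) -> count=1 queue=[] holders={T1,T2,T6}
Step 6: wait(T7) -> count=0 queue=[] holders={T1,T2,T6,T7}
Step 7: wait(T4) -> count=0 queue=[T4] holders={T1,T2,T6,T7}
Step 8: signal(T6) -> count=0 queue=[] holders={T1,T2,T4,T7}
Step 9: signal(T7) -> count=1 queue=[] holders={T1,T2,T4}
Step 10: wait(T3) -> count=0 queue=[] holders={T1,T2,T3,T4}
Step 11: signal(T2) -> count=1 queue=[] holders={T1,T3,T4}
Final holders: {T1,T3,T4} -> 3 thread(s)

Answer: 3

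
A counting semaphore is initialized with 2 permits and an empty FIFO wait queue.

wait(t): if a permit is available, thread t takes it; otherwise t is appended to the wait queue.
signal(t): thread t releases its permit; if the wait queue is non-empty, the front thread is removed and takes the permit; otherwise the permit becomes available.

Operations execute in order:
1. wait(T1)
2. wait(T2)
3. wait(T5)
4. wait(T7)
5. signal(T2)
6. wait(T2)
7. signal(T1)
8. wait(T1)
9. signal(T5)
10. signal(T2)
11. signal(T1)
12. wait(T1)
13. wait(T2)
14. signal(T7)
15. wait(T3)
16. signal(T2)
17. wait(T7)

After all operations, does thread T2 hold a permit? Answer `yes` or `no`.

Step 1: wait(T1) -> count=1 queue=[] holders={T1}
Step 2: wait(T2) -> count=0 queue=[] holders={T1,T2}
Step 3: wait(T5) -> count=0 queue=[T5] holders={T1,T2}
Step 4: wait(T7) -> count=0 queue=[T5,T7] holders={T1,T2}
Step 5: signal(T2) -> count=0 queue=[T7] holders={T1,T5}
Step 6: wait(T2) -> count=0 queue=[T7,T2] holders={T1,T5}
Step 7: signal(T1) -> count=0 queue=[T2] holders={T5,T7}
Step 8: wait(T1) -> count=0 queue=[T2,T1] holders={T5,T7}
Step 9: signal(T5) -> count=0 queue=[T1] holders={T2,T7}
Step 10: signal(T2) -> count=0 queue=[] holders={T1,T7}
Step 11: signal(T1) -> count=1 queue=[] holders={T7}
Step 12: wait(T1) -> count=0 queue=[] holders={T1,T7}
Step 13: wait(T2) -> count=0 queue=[T2] holders={T1,T7}
Step 14: signal(T7) -> count=0 queue=[] holders={T1,T2}
Step 15: wait(T3) -> count=0 queue=[T3] holders={T1,T2}
Step 16: signal(T2) -> count=0 queue=[] holders={T1,T3}
Step 17: wait(T7) -> count=0 queue=[T7] holders={T1,T3}
Final holders: {T1,T3} -> T2 not in holders

Answer: no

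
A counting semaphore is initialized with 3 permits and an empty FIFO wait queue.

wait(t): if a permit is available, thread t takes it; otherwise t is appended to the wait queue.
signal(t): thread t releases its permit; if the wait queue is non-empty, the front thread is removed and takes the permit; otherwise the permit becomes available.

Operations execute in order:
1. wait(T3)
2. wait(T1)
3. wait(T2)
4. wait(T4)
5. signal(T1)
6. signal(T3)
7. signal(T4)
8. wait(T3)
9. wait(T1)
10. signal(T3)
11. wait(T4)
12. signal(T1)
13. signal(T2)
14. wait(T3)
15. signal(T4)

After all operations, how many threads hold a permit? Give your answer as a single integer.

Step 1: wait(T3) -> count=2 queue=[] holders={T3}
Step 2: wait(T1) -> count=1 queue=[] holders={T1,T3}
Step 3: wait(T2) -> count=0 queue=[] holders={T1,T2,T3}
Step 4: wait(T4) -> count=0 queue=[T4] holders={T1,T2,T3}
Step 5: signal(T1) -> count=0 queue=[] holders={T2,T3,T4}
Step 6: signal(T3) -> count=1 queue=[] holders={T2,T4}
Step 7: signal(T4) -> count=2 queue=[] holders={T2}
Step 8: wait(T3) -> count=1 queue=[] holders={T2,T3}
Step 9: wait(T1) -> count=0 queue=[] holders={T1,T2,T3}
Step 10: signal(T3) -> count=1 queue=[] holders={T1,T2}
Step 11: wait(T4) -> count=0 queue=[] holders={T1,T2,T4}
Step 12: signal(T1) -> count=1 queue=[] holders={T2,T4}
Step 13: signal(T2) -> count=2 queue=[] holders={T4}
Step 14: wait(T3) -> count=1 queue=[] holders={T3,T4}
Step 15: signal(T4) -> count=2 queue=[] holders={T3}
Final holders: {T3} -> 1 thread(s)

Answer: 1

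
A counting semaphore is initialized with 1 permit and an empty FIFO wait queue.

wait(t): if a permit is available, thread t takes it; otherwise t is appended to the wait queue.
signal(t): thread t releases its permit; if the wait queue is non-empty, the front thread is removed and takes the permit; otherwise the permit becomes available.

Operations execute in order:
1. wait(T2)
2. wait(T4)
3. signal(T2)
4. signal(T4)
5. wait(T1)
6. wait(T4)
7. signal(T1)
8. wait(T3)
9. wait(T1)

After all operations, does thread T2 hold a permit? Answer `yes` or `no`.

Step 1: wait(T2) -> count=0 queue=[] holders={T2}
Step 2: wait(T4) -> count=0 queue=[T4] holders={T2}
Step 3: signal(T2) -> count=0 queue=[] holders={T4}
Step 4: signal(T4) -> count=1 queue=[] holders={none}
Step 5: wait(T1) -> count=0 queue=[] holders={T1}
Step 6: wait(T4) -> count=0 queue=[T4] holders={T1}
Step 7: signal(T1) -> count=0 queue=[] holders={T4}
Step 8: wait(T3) -> count=0 queue=[T3] holders={T4}
Step 9: wait(T1) -> count=0 queue=[T3,T1] holders={T4}
Final holders: {T4} -> T2 not in holders

Answer: no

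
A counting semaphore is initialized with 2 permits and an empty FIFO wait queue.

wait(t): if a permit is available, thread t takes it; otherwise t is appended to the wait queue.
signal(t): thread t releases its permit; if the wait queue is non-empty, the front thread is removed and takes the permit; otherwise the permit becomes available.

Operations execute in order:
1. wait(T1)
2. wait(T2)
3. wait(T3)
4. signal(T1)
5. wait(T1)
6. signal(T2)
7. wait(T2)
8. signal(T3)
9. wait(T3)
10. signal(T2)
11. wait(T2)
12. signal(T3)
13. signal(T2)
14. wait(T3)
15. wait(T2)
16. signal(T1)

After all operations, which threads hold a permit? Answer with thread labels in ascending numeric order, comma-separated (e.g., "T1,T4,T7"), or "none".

Answer: T2,T3

Derivation:
Step 1: wait(T1) -> count=1 queue=[] holders={T1}
Step 2: wait(T2) -> count=0 queue=[] holders={T1,T2}
Step 3: wait(T3) -> count=0 queue=[T3] holders={T1,T2}
Step 4: signal(T1) -> count=0 queue=[] holders={T2,T3}
Step 5: wait(T1) -> count=0 queue=[T1] holders={T2,T3}
Step 6: signal(T2) -> count=0 queue=[] holders={T1,T3}
Step 7: wait(T2) -> count=0 queue=[T2] holders={T1,T3}
Step 8: signal(T3) -> count=0 queue=[] holders={T1,T2}
Step 9: wait(T3) -> count=0 queue=[T3] holders={T1,T2}
Step 10: signal(T2) -> count=0 queue=[] holders={T1,T3}
Step 11: wait(T2) -> count=0 queue=[T2] holders={T1,T3}
Step 12: signal(T3) -> count=0 queue=[] holders={T1,T2}
Step 13: signal(T2) -> count=1 queue=[] holders={T1}
Step 14: wait(T3) -> count=0 queue=[] holders={T1,T3}
Step 15: wait(T2) -> count=0 queue=[T2] holders={T1,T3}
Step 16: signal(T1) -> count=0 queue=[] holders={T2,T3}
Final holders: T2,T3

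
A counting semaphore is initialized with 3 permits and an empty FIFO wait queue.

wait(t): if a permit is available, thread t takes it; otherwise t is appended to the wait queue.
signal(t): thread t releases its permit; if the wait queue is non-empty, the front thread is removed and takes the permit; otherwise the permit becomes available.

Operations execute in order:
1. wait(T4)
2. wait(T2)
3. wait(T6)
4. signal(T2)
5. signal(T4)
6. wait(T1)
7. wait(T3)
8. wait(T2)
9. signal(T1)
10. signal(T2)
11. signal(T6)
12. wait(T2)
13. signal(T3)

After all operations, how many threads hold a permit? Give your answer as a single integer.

Step 1: wait(T4) -> count=2 queue=[] holders={T4}
Step 2: wait(T2) -> count=1 queue=[] holders={T2,T4}
Step 3: wait(T6) -> count=0 queue=[] holders={T2,T4,T6}
Step 4: signal(T2) -> count=1 queue=[] holders={T4,T6}
Step 5: signal(T4) -> count=2 queue=[] holders={T6}
Step 6: wait(T1) -> count=1 queue=[] holders={T1,T6}
Step 7: wait(T3) -> count=0 queue=[] holders={T1,T3,T6}
Step 8: wait(T2) -> count=0 queue=[T2] holders={T1,T3,T6}
Step 9: signal(T1) -> count=0 queue=[] holders={T2,T3,T6}
Step 10: signal(T2) -> count=1 queue=[] holders={T3,T6}
Step 11: signal(T6) -> count=2 queue=[] holders={T3}
Step 12: wait(T2) -> count=1 queue=[] holders={T2,T3}
Step 13: signal(T3) -> count=2 queue=[] holders={T2}
Final holders: {T2} -> 1 thread(s)

Answer: 1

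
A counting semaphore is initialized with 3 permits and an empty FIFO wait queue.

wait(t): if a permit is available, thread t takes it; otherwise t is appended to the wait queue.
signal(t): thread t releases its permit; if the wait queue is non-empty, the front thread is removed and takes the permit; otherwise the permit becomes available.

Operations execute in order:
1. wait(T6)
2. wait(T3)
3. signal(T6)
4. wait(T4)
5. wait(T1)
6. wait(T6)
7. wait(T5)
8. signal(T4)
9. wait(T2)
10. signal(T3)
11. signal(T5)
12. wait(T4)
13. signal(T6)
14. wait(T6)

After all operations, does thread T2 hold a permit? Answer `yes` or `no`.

Step 1: wait(T6) -> count=2 queue=[] holders={T6}
Step 2: wait(T3) -> count=1 queue=[] holders={T3,T6}
Step 3: signal(T6) -> count=2 queue=[] holders={T3}
Step 4: wait(T4) -> count=1 queue=[] holders={T3,T4}
Step 5: wait(T1) -> count=0 queue=[] holders={T1,T3,T4}
Step 6: wait(T6) -> count=0 queue=[T6] holders={T1,T3,T4}
Step 7: wait(T5) -> count=0 queue=[T6,T5] holders={T1,T3,T4}
Step 8: signal(T4) -> count=0 queue=[T5] holders={T1,T3,T6}
Step 9: wait(T2) -> count=0 queue=[T5,T2] holders={T1,T3,T6}
Step 10: signal(T3) -> count=0 queue=[T2] holders={T1,T5,T6}
Step 11: signal(T5) -> count=0 queue=[] holders={T1,T2,T6}
Step 12: wait(T4) -> count=0 queue=[T4] holders={T1,T2,T6}
Step 13: signal(T6) -> count=0 queue=[] holders={T1,T2,T4}
Step 14: wait(T6) -> count=0 queue=[T6] holders={T1,T2,T4}
Final holders: {T1,T2,T4} -> T2 in holders

Answer: yes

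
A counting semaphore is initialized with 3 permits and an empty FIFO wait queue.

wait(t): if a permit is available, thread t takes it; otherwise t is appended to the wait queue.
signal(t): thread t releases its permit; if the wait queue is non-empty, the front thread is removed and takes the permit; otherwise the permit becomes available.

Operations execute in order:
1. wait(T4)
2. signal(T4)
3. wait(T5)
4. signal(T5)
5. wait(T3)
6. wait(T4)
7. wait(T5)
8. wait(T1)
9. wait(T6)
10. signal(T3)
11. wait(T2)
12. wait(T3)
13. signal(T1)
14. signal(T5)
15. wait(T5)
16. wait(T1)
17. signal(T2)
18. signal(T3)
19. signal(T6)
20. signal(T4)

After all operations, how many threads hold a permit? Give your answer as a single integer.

Step 1: wait(T4) -> count=2 queue=[] holders={T4}
Step 2: signal(T4) -> count=3 queue=[] holders={none}
Step 3: wait(T5) -> count=2 queue=[] holders={T5}
Step 4: signal(T5) -> count=3 queue=[] holders={none}
Step 5: wait(T3) -> count=2 queue=[] holders={T3}
Step 6: wait(T4) -> count=1 queue=[] holders={T3,T4}
Step 7: wait(T5) -> count=0 queue=[] holders={T3,T4,T5}
Step 8: wait(T1) -> count=0 queue=[T1] holders={T3,T4,T5}
Step 9: wait(T6) -> count=0 queue=[T1,T6] holders={T3,T4,T5}
Step 10: signal(T3) -> count=0 queue=[T6] holders={T1,T4,T5}
Step 11: wait(T2) -> count=0 queue=[T6,T2] holders={T1,T4,T5}
Step 12: wait(T3) -> count=0 queue=[T6,T2,T3] holders={T1,T4,T5}
Step 13: signal(T1) -> count=0 queue=[T2,T3] holders={T4,T5,T6}
Step 14: signal(T5) -> count=0 queue=[T3] holders={T2,T4,T6}
Step 15: wait(T5) -> count=0 queue=[T3,T5] holders={T2,T4,T6}
Step 16: wait(T1) -> count=0 queue=[T3,T5,T1] holders={T2,T4,T6}
Step 17: signal(T2) -> count=0 queue=[T5,T1] holders={T3,T4,T6}
Step 18: signal(T3) -> count=0 queue=[T1] holders={T4,T5,T6}
Step 19: signal(T6) -> count=0 queue=[] holders={T1,T4,T5}
Step 20: signal(T4) -> count=1 queue=[] holders={T1,T5}
Final holders: {T1,T5} -> 2 thread(s)

Answer: 2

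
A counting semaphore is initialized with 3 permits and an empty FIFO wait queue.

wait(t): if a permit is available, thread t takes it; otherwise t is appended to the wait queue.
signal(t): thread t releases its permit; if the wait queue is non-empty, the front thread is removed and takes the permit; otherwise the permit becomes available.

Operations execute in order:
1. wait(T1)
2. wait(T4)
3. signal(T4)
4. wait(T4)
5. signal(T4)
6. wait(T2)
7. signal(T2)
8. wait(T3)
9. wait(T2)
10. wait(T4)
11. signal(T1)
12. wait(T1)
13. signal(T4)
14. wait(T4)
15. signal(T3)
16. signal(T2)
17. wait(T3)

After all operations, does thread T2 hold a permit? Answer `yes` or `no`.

Answer: no

Derivation:
Step 1: wait(T1) -> count=2 queue=[] holders={T1}
Step 2: wait(T4) -> count=1 queue=[] holders={T1,T4}
Step 3: signal(T4) -> count=2 queue=[] holders={T1}
Step 4: wait(T4) -> count=1 queue=[] holders={T1,T4}
Step 5: signal(T4) -> count=2 queue=[] holders={T1}
Step 6: wait(T2) -> count=1 queue=[] holders={T1,T2}
Step 7: signal(T2) -> count=2 queue=[] holders={T1}
Step 8: wait(T3) -> count=1 queue=[] holders={T1,T3}
Step 9: wait(T2) -> count=0 queue=[] holders={T1,T2,T3}
Step 10: wait(T4) -> count=0 queue=[T4] holders={T1,T2,T3}
Step 11: signal(T1) -> count=0 queue=[] holders={T2,T3,T4}
Step 12: wait(T1) -> count=0 queue=[T1] holders={T2,T3,T4}
Step 13: signal(T4) -> count=0 queue=[] holders={T1,T2,T3}
Step 14: wait(T4) -> count=0 queue=[T4] holders={T1,T2,T3}
Step 15: signal(T3) -> count=0 queue=[] holders={T1,T2,T4}
Step 16: signal(T2) -> count=1 queue=[] holders={T1,T4}
Step 17: wait(T3) -> count=0 queue=[] holders={T1,T3,T4}
Final holders: {T1,T3,T4} -> T2 not in holders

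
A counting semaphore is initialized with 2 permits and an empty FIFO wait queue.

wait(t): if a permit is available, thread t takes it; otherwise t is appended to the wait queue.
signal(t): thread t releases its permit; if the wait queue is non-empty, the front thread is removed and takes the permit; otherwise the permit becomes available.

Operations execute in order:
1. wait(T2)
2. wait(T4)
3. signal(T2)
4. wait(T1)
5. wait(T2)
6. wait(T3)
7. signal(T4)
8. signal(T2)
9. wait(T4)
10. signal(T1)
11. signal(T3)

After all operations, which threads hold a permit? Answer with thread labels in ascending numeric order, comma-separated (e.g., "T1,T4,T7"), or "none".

Answer: T4

Derivation:
Step 1: wait(T2) -> count=1 queue=[] holders={T2}
Step 2: wait(T4) -> count=0 queue=[] holders={T2,T4}
Step 3: signal(T2) -> count=1 queue=[] holders={T4}
Step 4: wait(T1) -> count=0 queue=[] holders={T1,T4}
Step 5: wait(T2) -> count=0 queue=[T2] holders={T1,T4}
Step 6: wait(T3) -> count=0 queue=[T2,T3] holders={T1,T4}
Step 7: signal(T4) -> count=0 queue=[T3] holders={T1,T2}
Step 8: signal(T2) -> count=0 queue=[] holders={T1,T3}
Step 9: wait(T4) -> count=0 queue=[T4] holders={T1,T3}
Step 10: signal(T1) -> count=0 queue=[] holders={T3,T4}
Step 11: signal(T3) -> count=1 queue=[] holders={T4}
Final holders: T4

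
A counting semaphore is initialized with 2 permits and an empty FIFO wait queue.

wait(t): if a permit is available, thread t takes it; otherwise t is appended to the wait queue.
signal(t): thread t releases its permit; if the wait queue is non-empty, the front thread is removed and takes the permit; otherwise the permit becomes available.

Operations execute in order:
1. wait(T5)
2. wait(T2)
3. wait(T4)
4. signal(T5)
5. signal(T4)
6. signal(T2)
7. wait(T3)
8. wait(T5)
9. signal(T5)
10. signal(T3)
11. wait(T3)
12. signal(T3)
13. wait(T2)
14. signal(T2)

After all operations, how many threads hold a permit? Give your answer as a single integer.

Step 1: wait(T5) -> count=1 queue=[] holders={T5}
Step 2: wait(T2) -> count=0 queue=[] holders={T2,T5}
Step 3: wait(T4) -> count=0 queue=[T4] holders={T2,T5}
Step 4: signal(T5) -> count=0 queue=[] holders={T2,T4}
Step 5: signal(T4) -> count=1 queue=[] holders={T2}
Step 6: signal(T2) -> count=2 queue=[] holders={none}
Step 7: wait(T3) -> count=1 queue=[] holders={T3}
Step 8: wait(T5) -> count=0 queue=[] holders={T3,T5}
Step 9: signal(T5) -> count=1 queue=[] holders={T3}
Step 10: signal(T3) -> count=2 queue=[] holders={none}
Step 11: wait(T3) -> count=1 queue=[] holders={T3}
Step 12: signal(T3) -> count=2 queue=[] holders={none}
Step 13: wait(T2) -> count=1 queue=[] holders={T2}
Step 14: signal(T2) -> count=2 queue=[] holders={none}
Final holders: {none} -> 0 thread(s)

Answer: 0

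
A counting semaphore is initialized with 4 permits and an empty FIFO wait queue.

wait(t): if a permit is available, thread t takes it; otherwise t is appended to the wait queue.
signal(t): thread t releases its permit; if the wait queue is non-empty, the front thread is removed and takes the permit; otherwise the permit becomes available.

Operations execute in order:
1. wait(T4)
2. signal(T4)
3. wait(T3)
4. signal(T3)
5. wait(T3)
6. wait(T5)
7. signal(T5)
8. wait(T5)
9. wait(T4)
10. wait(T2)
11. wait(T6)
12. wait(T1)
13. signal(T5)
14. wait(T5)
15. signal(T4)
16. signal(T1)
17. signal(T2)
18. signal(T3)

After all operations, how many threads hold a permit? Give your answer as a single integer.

Answer: 2

Derivation:
Step 1: wait(T4) -> count=3 queue=[] holders={T4}
Step 2: signal(T4) -> count=4 queue=[] holders={none}
Step 3: wait(T3) -> count=3 queue=[] holders={T3}
Step 4: signal(T3) -> count=4 queue=[] holders={none}
Step 5: wait(T3) -> count=3 queue=[] holders={T3}
Step 6: wait(T5) -> count=2 queue=[] holders={T3,T5}
Step 7: signal(T5) -> count=3 queue=[] holders={T3}
Step 8: wait(T5) -> count=2 queue=[] holders={T3,T5}
Step 9: wait(T4) -> count=1 queue=[] holders={T3,T4,T5}
Step 10: wait(T2) -> count=0 queue=[] holders={T2,T3,T4,T5}
Step 11: wait(T6) -> count=0 queue=[T6] holders={T2,T3,T4,T5}
Step 12: wait(T1) -> count=0 queue=[T6,T1] holders={T2,T3,T4,T5}
Step 13: signal(T5) -> count=0 queue=[T1] holders={T2,T3,T4,T6}
Step 14: wait(T5) -> count=0 queue=[T1,T5] holders={T2,T3,T4,T6}
Step 15: signal(T4) -> count=0 queue=[T5] holders={T1,T2,T3,T6}
Step 16: signal(T1) -> count=0 queue=[] holders={T2,T3,T5,T6}
Step 17: signal(T2) -> count=1 queue=[] holders={T3,T5,T6}
Step 18: signal(T3) -> count=2 queue=[] holders={T5,T6}
Final holders: {T5,T6} -> 2 thread(s)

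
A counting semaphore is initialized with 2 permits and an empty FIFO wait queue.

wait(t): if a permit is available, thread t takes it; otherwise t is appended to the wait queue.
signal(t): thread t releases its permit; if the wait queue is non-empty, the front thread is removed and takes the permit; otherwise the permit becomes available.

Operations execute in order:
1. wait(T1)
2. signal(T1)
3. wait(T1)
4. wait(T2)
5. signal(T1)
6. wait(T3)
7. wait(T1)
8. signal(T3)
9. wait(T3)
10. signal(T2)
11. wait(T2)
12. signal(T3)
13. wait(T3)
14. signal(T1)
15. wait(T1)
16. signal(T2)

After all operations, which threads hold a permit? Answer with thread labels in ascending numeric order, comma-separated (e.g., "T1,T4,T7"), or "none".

Step 1: wait(T1) -> count=1 queue=[] holders={T1}
Step 2: signal(T1) -> count=2 queue=[] holders={none}
Step 3: wait(T1) -> count=1 queue=[] holders={T1}
Step 4: wait(T2) -> count=0 queue=[] holders={T1,T2}
Step 5: signal(T1) -> count=1 queue=[] holders={T2}
Step 6: wait(T3) -> count=0 queue=[] holders={T2,T3}
Step 7: wait(T1) -> count=0 queue=[T1] holders={T2,T3}
Step 8: signal(T3) -> count=0 queue=[] holders={T1,T2}
Step 9: wait(T3) -> count=0 queue=[T3] holders={T1,T2}
Step 10: signal(T2) -> count=0 queue=[] holders={T1,T3}
Step 11: wait(T2) -> count=0 queue=[T2] holders={T1,T3}
Step 12: signal(T3) -> count=0 queue=[] holders={T1,T2}
Step 13: wait(T3) -> count=0 queue=[T3] holders={T1,T2}
Step 14: signal(T1) -> count=0 queue=[] holders={T2,T3}
Step 15: wait(T1) -> count=0 queue=[T1] holders={T2,T3}
Step 16: signal(T2) -> count=0 queue=[] holders={T1,T3}
Final holders: T1,T3

Answer: T1,T3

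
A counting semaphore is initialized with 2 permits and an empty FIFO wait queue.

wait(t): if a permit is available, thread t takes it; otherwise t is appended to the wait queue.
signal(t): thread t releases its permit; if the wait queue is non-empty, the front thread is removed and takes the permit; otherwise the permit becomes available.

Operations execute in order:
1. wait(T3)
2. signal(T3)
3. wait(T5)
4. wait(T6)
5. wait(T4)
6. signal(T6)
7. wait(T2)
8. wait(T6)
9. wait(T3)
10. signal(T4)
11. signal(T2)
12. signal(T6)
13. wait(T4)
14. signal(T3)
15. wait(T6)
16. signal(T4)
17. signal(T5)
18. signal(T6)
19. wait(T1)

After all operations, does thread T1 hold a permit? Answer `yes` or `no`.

Step 1: wait(T3) -> count=1 queue=[] holders={T3}
Step 2: signal(T3) -> count=2 queue=[] holders={none}
Step 3: wait(T5) -> count=1 queue=[] holders={T5}
Step 4: wait(T6) -> count=0 queue=[] holders={T5,T6}
Step 5: wait(T4) -> count=0 queue=[T4] holders={T5,T6}
Step 6: signal(T6) -> count=0 queue=[] holders={T4,T5}
Step 7: wait(T2) -> count=0 queue=[T2] holders={T4,T5}
Step 8: wait(T6) -> count=0 queue=[T2,T6] holders={T4,T5}
Step 9: wait(T3) -> count=0 queue=[T2,T6,T3] holders={T4,T5}
Step 10: signal(T4) -> count=0 queue=[T6,T3] holders={T2,T5}
Step 11: signal(T2) -> count=0 queue=[T3] holders={T5,T6}
Step 12: signal(T6) -> count=0 queue=[] holders={T3,T5}
Step 13: wait(T4) -> count=0 queue=[T4] holders={T3,T5}
Step 14: signal(T3) -> count=0 queue=[] holders={T4,T5}
Step 15: wait(T6) -> count=0 queue=[T6] holders={T4,T5}
Step 16: signal(T4) -> count=0 queue=[] holders={T5,T6}
Step 17: signal(T5) -> count=1 queue=[] holders={T6}
Step 18: signal(T6) -> count=2 queue=[] holders={none}
Step 19: wait(T1) -> count=1 queue=[] holders={T1}
Final holders: {T1} -> T1 in holders

Answer: yes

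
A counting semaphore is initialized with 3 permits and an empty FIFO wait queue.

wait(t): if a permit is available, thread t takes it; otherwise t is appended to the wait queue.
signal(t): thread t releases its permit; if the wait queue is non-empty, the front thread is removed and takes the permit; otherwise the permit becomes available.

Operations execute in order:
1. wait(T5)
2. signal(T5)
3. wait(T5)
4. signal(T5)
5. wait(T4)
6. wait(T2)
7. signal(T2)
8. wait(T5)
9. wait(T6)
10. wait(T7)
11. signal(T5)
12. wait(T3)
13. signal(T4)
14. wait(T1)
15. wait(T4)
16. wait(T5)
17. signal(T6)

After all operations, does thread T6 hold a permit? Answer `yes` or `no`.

Answer: no

Derivation:
Step 1: wait(T5) -> count=2 queue=[] holders={T5}
Step 2: signal(T5) -> count=3 queue=[] holders={none}
Step 3: wait(T5) -> count=2 queue=[] holders={T5}
Step 4: signal(T5) -> count=3 queue=[] holders={none}
Step 5: wait(T4) -> count=2 queue=[] holders={T4}
Step 6: wait(T2) -> count=1 queue=[] holders={T2,T4}
Step 7: signal(T2) -> count=2 queue=[] holders={T4}
Step 8: wait(T5) -> count=1 queue=[] holders={T4,T5}
Step 9: wait(T6) -> count=0 queue=[] holders={T4,T5,T6}
Step 10: wait(T7) -> count=0 queue=[T7] holders={T4,T5,T6}
Step 11: signal(T5) -> count=0 queue=[] holders={T4,T6,T7}
Step 12: wait(T3) -> count=0 queue=[T3] holders={T4,T6,T7}
Step 13: signal(T4) -> count=0 queue=[] holders={T3,T6,T7}
Step 14: wait(T1) -> count=0 queue=[T1] holders={T3,T6,T7}
Step 15: wait(T4) -> count=0 queue=[T1,T4] holders={T3,T6,T7}
Step 16: wait(T5) -> count=0 queue=[T1,T4,T5] holders={T3,T6,T7}
Step 17: signal(T6) -> count=0 queue=[T4,T5] holders={T1,T3,T7}
Final holders: {T1,T3,T7} -> T6 not in holders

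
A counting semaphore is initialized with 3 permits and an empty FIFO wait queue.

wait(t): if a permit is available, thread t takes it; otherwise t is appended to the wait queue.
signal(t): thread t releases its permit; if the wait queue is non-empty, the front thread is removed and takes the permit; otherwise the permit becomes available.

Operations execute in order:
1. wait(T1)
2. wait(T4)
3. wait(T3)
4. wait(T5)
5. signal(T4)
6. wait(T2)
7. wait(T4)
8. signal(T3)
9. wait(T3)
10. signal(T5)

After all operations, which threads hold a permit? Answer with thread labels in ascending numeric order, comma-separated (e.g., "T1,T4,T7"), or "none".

Answer: T1,T2,T4

Derivation:
Step 1: wait(T1) -> count=2 queue=[] holders={T1}
Step 2: wait(T4) -> count=1 queue=[] holders={T1,T4}
Step 3: wait(T3) -> count=0 queue=[] holders={T1,T3,T4}
Step 4: wait(T5) -> count=0 queue=[T5] holders={T1,T3,T4}
Step 5: signal(T4) -> count=0 queue=[] holders={T1,T3,T5}
Step 6: wait(T2) -> count=0 queue=[T2] holders={T1,T3,T5}
Step 7: wait(T4) -> count=0 queue=[T2,T4] holders={T1,T3,T5}
Step 8: signal(T3) -> count=0 queue=[T4] holders={T1,T2,T5}
Step 9: wait(T3) -> count=0 queue=[T4,T3] holders={T1,T2,T5}
Step 10: signal(T5) -> count=0 queue=[T3] holders={T1,T2,T4}
Final holders: T1,T2,T4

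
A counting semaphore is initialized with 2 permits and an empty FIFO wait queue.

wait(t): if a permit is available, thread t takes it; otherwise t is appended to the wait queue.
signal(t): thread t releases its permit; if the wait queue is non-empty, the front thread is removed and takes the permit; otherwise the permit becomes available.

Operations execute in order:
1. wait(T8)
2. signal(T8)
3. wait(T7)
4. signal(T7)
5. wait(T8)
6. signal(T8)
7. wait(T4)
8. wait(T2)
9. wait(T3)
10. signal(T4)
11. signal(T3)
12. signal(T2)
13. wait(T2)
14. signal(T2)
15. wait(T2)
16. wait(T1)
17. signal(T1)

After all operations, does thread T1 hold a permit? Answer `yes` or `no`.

Step 1: wait(T8) -> count=1 queue=[] holders={T8}
Step 2: signal(T8) -> count=2 queue=[] holders={none}
Step 3: wait(T7) -> count=1 queue=[] holders={T7}
Step 4: signal(T7) -> count=2 queue=[] holders={none}
Step 5: wait(T8) -> count=1 queue=[] holders={T8}
Step 6: signal(T8) -> count=2 queue=[] holders={none}
Step 7: wait(T4) -> count=1 queue=[] holders={T4}
Step 8: wait(T2) -> count=0 queue=[] holders={T2,T4}
Step 9: wait(T3) -> count=0 queue=[T3] holders={T2,T4}
Step 10: signal(T4) -> count=0 queue=[] holders={T2,T3}
Step 11: signal(T3) -> count=1 queue=[] holders={T2}
Step 12: signal(T2) -> count=2 queue=[] holders={none}
Step 13: wait(T2) -> count=1 queue=[] holders={T2}
Step 14: signal(T2) -> count=2 queue=[] holders={none}
Step 15: wait(T2) -> count=1 queue=[] holders={T2}
Step 16: wait(T1) -> count=0 queue=[] holders={T1,T2}
Step 17: signal(T1) -> count=1 queue=[] holders={T2}
Final holders: {T2} -> T1 not in holders

Answer: no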